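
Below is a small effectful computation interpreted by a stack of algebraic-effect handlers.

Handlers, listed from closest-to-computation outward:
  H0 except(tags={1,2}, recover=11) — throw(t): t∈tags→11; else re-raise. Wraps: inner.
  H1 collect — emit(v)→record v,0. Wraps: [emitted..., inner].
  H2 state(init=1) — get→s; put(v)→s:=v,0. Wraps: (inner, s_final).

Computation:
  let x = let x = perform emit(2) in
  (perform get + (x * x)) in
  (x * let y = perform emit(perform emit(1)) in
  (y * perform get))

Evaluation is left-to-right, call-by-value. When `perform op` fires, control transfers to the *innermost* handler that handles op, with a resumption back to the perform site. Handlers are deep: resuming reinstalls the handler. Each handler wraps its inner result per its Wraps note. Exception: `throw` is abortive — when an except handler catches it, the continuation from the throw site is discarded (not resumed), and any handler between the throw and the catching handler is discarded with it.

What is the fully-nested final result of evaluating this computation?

Answer: ([2, 1, 0, 0], 1)

Evaluation trace:
emit(2) @ H1 ⇒ out+=2
get @ H2 ⇒ 1
emit(1) @ H1 ⇒ out+=1
emit(0) @ H1 ⇒ out+=0
get @ H2 ⇒ 1
H0 returns 0
H1 returns [2, 1, 0, 0]
H2 returns ([2, 1, 0, 0], 1)
= ([2, 1, 0, 0], 1)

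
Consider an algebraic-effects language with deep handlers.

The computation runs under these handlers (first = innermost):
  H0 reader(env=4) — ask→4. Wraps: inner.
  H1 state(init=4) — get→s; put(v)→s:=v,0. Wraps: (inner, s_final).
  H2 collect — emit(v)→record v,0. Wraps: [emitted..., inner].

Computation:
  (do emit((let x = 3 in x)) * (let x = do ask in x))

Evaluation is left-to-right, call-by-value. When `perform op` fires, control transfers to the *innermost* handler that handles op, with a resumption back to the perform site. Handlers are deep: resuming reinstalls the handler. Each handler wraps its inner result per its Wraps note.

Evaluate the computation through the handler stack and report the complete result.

Answer: [3, (0, 4)]

Step-by-step:
emit(3) @ H2 ⇒ out+=3
ask @ H0 ⇒ 4
H0 returns 0
H1 returns (0, 4)
H2 returns [3, (0, 4)]
= [3, (0, 4)]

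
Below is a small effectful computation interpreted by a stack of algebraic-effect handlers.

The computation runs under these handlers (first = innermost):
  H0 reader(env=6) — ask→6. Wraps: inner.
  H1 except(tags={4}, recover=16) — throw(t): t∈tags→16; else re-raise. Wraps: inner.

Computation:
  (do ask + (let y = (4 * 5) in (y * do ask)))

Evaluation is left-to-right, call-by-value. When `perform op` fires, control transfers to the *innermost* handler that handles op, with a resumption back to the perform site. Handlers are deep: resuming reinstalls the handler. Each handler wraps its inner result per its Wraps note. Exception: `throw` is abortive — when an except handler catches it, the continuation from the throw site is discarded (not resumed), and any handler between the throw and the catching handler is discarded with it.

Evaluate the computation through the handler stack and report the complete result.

Step-by-step:
ask @ H0 ⇒ 6
ask @ H0 ⇒ 6
H0 returns 126
H1 returns 126
= 126

Answer: 126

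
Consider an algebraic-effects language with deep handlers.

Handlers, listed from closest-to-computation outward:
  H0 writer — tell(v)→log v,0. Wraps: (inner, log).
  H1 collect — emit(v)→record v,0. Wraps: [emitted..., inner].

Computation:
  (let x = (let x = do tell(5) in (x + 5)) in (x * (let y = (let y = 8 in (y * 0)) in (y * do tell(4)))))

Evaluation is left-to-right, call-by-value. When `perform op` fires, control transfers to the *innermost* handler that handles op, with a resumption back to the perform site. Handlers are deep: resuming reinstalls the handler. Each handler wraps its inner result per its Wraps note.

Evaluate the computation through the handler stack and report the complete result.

Working:
tell(5) @ H0 ⇒ log+=5
tell(4) @ H0 ⇒ log+=4
H0 returns (0, (5, 4))
H1 returns [(0, (5, 4))]
= [(0, (5, 4))]

Answer: [(0, (5, 4))]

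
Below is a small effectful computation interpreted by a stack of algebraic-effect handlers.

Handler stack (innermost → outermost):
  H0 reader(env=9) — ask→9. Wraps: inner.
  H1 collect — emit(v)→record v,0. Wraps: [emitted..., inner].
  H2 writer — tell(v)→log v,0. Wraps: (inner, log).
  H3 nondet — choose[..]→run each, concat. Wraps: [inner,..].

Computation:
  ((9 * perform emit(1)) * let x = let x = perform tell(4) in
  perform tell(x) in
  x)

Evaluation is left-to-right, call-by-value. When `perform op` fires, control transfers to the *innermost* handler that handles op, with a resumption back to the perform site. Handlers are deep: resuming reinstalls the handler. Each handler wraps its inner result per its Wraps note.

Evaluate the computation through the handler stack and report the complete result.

Evaluation trace:
emit(1) @ H1 ⇒ out+=1
tell(4) @ H2 ⇒ log+=4
tell(0) @ H2 ⇒ log+=0
H0 returns 0
H1 returns [1, 0]
H2 returns ([1, 0], (4, 0))
H3 returns [([1, 0], (4, 0))]
= [([1, 0], (4, 0))]

Answer: [([1, 0], (4, 0))]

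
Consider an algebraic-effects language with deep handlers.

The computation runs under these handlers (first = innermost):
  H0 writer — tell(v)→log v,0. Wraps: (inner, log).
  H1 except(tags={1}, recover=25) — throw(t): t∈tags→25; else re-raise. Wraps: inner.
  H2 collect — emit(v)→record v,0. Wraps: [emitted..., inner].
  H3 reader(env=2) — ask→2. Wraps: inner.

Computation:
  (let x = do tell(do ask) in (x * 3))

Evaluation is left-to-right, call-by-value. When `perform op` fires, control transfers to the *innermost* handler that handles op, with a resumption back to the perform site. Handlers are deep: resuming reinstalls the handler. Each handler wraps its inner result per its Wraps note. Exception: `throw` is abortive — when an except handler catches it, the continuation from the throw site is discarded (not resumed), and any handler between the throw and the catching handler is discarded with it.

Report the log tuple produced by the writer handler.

Answer: (2)

Step-by-step:
ask @ H3 ⇒ 2
tell(2) @ H0 ⇒ log+=2
H0 returns (0, (2))
H1 returns (0, (2))
H2 returns [(0, (2))]
H3 returns [(0, (2))]
= [(0, (2))]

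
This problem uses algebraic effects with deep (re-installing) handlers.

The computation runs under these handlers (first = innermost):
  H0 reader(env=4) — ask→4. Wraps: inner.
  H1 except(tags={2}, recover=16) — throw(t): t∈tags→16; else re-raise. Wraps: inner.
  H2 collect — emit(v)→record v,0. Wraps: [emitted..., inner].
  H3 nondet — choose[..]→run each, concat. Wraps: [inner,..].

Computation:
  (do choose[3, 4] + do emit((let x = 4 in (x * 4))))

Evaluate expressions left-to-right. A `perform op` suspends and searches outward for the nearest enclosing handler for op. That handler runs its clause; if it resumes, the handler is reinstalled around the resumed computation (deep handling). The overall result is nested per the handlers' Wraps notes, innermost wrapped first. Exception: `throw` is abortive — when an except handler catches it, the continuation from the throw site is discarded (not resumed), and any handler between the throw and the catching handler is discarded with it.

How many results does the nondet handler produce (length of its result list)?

Answer: 2

Working:
choose[3, 4] @ H3
  branch[0] choose=3:
    emit(16) @ H2 ⇒ out+=16
    H0 returns 3
    H1 returns 3
    H2 returns [16, 3]
    H3 returns [[16, 3]]
  branch[1] choose=4:
    emit(16) @ H2 ⇒ out+=16
    H0 returns 4
    H1 returns 4
    H2 returns [16, 4]
    H3 returns [[16, 4]]
= [[16, 3], [16, 4]]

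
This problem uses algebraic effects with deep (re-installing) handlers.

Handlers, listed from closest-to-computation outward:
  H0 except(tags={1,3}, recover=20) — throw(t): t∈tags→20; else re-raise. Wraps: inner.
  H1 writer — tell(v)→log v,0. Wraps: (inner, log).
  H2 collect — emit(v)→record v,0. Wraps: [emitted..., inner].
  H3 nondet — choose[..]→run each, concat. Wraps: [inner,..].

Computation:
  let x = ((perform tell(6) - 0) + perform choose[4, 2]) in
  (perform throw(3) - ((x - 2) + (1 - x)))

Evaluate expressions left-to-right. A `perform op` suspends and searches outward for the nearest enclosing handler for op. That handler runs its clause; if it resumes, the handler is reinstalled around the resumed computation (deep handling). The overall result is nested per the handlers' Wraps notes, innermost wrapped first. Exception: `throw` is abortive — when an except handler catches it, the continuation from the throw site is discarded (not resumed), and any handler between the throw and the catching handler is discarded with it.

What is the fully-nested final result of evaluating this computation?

Evaluation trace:
tell(6) @ H1 ⇒ log+=6
choose[4, 2] @ H3
  branch[0] choose=4:
    throw(3) @ H0 caught ⇒ 20
    H1 returns (20, (6))
    H2 returns [(20, (6))]
    H3 returns [[(20, (6))]]
  branch[1] choose=2:
    throw(3) @ H0 caught ⇒ 20
    H1 returns (20, (6))
    H2 returns [(20, (6))]
    H3 returns [[(20, (6))]]
= [[(20, (6))], [(20, (6))]]

Answer: [[(20, (6))], [(20, (6))]]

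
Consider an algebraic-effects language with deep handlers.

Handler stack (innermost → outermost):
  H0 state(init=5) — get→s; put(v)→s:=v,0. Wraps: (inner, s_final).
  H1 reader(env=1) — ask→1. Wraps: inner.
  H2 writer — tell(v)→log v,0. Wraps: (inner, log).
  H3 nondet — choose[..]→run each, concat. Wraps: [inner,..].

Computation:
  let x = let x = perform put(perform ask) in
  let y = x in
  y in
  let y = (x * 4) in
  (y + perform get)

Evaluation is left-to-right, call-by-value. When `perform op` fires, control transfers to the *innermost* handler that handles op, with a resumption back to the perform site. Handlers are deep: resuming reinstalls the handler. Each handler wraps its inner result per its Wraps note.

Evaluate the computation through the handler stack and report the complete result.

Step-by-step:
ask @ H1 ⇒ 1
put(1) @ H0 ⇒ s:=1
get @ H0 ⇒ 1
H0 returns (1, 1)
H1 returns (1, 1)
H2 returns ((1, 1), ())
H3 returns [((1, 1), ())]
= [((1, 1), ())]

Answer: [((1, 1), ())]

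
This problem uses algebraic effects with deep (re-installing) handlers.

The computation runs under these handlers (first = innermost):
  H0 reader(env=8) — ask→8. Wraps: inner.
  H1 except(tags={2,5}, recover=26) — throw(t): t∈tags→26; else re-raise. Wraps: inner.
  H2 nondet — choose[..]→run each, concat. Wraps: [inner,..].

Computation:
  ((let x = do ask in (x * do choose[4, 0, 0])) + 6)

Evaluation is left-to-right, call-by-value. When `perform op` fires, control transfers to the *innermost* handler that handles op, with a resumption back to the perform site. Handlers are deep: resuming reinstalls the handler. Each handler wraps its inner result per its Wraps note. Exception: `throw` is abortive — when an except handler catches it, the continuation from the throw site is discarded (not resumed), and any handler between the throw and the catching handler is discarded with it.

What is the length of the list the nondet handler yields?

Answer: 3

Working:
ask @ H0 ⇒ 8
choose[4, 0, 0] @ H2
  branch[0] choose=4:
    H0 returns 38
    H1 returns 38
    H2 returns [38]
  branch[1] choose=0:
    H0 returns 6
    H1 returns 6
    H2 returns [6]
  branch[2] choose=0:
    H0 returns 6
    H1 returns 6
    H2 returns [6]
= [38, 6, 6]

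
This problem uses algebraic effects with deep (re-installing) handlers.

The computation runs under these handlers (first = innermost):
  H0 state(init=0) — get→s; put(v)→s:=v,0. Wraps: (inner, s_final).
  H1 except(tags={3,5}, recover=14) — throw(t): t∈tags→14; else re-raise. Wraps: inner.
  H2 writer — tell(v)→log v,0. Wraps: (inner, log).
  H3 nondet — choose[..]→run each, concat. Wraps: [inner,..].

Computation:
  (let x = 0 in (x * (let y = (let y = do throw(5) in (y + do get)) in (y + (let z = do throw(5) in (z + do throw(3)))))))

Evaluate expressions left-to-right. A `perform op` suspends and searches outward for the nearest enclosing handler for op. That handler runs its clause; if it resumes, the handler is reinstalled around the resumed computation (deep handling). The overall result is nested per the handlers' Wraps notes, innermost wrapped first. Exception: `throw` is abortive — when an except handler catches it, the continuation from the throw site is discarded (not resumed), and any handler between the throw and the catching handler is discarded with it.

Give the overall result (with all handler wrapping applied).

Answer: [(14, ())]

Working:
throw(5) @ H1 caught ⇒ 14
H2 returns (14, ())
H3 returns [(14, ())]
= [(14, ())]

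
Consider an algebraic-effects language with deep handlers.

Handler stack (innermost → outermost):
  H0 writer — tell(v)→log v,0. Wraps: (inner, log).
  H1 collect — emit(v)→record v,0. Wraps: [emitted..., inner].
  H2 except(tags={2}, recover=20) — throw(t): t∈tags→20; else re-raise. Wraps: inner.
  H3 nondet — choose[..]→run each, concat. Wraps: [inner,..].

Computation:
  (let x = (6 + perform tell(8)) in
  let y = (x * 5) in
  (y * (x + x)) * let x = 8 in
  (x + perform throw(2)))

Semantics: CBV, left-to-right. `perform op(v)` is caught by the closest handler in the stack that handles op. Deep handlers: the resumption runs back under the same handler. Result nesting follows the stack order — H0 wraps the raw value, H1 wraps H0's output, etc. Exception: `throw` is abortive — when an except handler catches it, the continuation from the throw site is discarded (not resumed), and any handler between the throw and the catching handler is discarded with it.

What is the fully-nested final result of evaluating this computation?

Evaluation trace:
tell(8) @ H0 ⇒ log+=8
throw(2) @ H2 caught ⇒ 20
H3 returns [20]
= [20]

Answer: [20]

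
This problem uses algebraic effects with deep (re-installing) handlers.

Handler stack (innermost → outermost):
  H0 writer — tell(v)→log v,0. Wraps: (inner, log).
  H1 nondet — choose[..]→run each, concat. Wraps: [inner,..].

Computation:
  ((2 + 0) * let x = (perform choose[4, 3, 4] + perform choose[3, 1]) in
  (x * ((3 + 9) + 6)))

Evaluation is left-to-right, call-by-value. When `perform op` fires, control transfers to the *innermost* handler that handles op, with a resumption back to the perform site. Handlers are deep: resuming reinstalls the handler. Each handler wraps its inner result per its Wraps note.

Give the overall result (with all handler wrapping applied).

Answer: [(252, ()), (180, ()), (216, ()), (144, ()), (252, ()), (180, ())]

Working:
choose[4, 3, 4] @ H1
  branch[0] choose=4:
    choose[3, 1] @ H1
      branch[0] choose=3:
        H0 returns (252, ())
        H1 returns [(252, ())]
      branch[1] choose=1:
        H0 returns (180, ())
        H1 returns [(180, ())]
  branch[1] choose=3:
    choose[3, 1] @ H1
      branch[0] choose=3:
        H0 returns (216, ())
        H1 returns [(216, ())]
      branch[1] choose=1:
        H0 returns (144, ())
        H1 returns [(144, ())]
  branch[2] choose=4:
    choose[3, 1] @ H1
      branch[0] choose=3:
        H0 returns (252, ())
        H1 returns [(252, ())]
      branch[1] choose=1:
        H0 returns (180, ())
        H1 returns [(180, ())]
= [(252, ()), (180, ()), (216, ()), (144, ()), (252, ()), (180, ())]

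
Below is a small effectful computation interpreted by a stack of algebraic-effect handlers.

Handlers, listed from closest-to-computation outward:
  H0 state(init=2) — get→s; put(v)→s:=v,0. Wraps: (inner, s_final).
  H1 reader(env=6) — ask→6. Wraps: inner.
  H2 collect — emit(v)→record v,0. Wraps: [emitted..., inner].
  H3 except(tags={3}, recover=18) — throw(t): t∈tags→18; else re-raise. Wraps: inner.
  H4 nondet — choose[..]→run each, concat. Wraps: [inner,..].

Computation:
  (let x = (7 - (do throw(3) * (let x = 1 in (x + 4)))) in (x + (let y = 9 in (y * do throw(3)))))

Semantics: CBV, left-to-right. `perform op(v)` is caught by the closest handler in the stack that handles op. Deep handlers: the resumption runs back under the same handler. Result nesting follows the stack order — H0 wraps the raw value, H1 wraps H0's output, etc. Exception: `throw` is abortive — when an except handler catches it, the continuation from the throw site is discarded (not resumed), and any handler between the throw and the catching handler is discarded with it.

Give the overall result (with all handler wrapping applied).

Answer: [18]

Step-by-step:
throw(3) @ H3 caught ⇒ 18
H4 returns [18]
= [18]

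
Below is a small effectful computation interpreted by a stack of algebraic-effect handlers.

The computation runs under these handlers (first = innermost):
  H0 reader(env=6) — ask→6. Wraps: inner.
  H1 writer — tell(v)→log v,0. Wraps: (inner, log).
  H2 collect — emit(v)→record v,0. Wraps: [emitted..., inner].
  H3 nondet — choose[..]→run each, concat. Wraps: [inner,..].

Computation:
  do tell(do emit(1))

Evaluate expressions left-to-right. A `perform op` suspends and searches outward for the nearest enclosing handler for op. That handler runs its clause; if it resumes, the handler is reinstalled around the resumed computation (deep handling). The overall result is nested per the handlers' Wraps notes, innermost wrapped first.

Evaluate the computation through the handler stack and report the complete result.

Answer: [[1, (0, (0))]]

Working:
emit(1) @ H2 ⇒ out+=1
tell(0) @ H1 ⇒ log+=0
H0 returns 0
H1 returns (0, (0))
H2 returns [1, (0, (0))]
H3 returns [[1, (0, (0))]]
= [[1, (0, (0))]]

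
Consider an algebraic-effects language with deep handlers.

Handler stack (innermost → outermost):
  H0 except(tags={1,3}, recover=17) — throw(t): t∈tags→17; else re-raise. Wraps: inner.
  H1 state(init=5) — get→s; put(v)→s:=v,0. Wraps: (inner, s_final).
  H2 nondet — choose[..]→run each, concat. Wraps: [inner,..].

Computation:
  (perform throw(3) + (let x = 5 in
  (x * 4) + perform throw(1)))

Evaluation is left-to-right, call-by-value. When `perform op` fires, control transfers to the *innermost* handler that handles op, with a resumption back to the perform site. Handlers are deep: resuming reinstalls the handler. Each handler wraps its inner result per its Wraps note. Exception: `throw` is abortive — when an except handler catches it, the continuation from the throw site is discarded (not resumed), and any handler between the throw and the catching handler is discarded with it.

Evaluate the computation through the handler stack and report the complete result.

Step-by-step:
throw(3) @ H0 caught ⇒ 17
H1 returns (17, 5)
H2 returns [(17, 5)]
= [(17, 5)]

Answer: [(17, 5)]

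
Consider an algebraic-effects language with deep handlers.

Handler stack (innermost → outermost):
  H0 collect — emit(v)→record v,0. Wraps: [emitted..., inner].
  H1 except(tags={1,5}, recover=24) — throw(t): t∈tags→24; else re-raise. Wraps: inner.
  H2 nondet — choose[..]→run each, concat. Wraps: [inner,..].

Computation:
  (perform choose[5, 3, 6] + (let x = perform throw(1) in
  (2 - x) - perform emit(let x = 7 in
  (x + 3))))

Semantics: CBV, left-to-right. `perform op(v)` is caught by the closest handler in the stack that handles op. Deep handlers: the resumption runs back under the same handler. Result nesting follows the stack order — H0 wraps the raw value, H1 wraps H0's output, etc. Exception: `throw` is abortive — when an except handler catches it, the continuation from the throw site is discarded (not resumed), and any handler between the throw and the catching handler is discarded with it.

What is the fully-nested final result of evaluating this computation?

Answer: [24, 24, 24]

Evaluation trace:
choose[5, 3, 6] @ H2
  branch[0] choose=5:
    throw(1) @ H1 caught ⇒ 24
    H2 returns [24]
  branch[1] choose=3:
    throw(1) @ H1 caught ⇒ 24
    H2 returns [24]
  branch[2] choose=6:
    throw(1) @ H1 caught ⇒ 24
    H2 returns [24]
= [24, 24, 24]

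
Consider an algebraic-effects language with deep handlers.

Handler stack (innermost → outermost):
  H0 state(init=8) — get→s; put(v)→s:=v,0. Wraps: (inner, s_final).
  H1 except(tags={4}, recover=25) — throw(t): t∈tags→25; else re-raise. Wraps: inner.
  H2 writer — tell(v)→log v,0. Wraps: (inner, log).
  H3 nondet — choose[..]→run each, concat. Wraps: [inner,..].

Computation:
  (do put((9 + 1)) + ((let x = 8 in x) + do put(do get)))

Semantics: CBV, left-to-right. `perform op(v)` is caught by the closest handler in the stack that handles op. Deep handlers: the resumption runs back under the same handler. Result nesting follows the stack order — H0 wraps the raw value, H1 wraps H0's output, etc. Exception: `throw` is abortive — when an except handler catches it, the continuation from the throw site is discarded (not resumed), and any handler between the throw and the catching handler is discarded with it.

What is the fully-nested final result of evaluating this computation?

Step-by-step:
put(10) @ H0 ⇒ s:=10
get @ H0 ⇒ 10
put(10) @ H0 ⇒ s:=10
H0 returns (8, 10)
H1 returns (8, 10)
H2 returns ((8, 10), ())
H3 returns [((8, 10), ())]
= [((8, 10), ())]

Answer: [((8, 10), ())]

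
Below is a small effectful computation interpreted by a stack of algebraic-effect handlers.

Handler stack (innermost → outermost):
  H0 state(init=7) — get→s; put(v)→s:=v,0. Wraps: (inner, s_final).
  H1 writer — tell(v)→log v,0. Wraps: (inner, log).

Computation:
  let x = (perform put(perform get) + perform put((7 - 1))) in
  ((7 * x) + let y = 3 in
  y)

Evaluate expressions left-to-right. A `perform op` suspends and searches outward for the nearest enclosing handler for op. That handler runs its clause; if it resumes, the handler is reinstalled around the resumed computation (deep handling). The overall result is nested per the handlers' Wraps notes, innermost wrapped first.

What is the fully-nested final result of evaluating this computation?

Evaluation trace:
get @ H0 ⇒ 7
put(7) @ H0 ⇒ s:=7
put(6) @ H0 ⇒ s:=6
H0 returns (3, 6)
H1 returns ((3, 6), ())
= ((3, 6), ())

Answer: ((3, 6), ())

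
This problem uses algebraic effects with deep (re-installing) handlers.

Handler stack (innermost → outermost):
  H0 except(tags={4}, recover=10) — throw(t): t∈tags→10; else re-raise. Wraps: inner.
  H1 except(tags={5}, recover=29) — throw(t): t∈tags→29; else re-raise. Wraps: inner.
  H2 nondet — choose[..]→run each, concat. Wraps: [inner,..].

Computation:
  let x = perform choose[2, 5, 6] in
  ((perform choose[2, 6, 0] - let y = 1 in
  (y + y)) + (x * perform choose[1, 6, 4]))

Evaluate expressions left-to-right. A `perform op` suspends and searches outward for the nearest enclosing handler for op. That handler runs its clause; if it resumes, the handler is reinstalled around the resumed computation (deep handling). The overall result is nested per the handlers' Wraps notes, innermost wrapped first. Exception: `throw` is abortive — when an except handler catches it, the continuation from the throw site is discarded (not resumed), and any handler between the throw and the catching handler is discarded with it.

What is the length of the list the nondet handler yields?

Answer: 27

Step-by-step:
choose[2, 5, 6] @ H2
  branch[0] choose=2:
    choose[2, 6, 0] @ H2
      branch[0] choose=2:
        choose[1, 6, 4] @ H2
          branch[0] choose=1:
            H0 returns 2
            H1 returns 2
            H2 returns [2]
          branch[1] choose=6:
            H0 returns 12
            H1 returns 12
            H2 returns [12]
          branch[2] choose=4:
            H0 returns 8
            H1 returns 8
            H2 returns [8]
      branch[1] choose=6:
        choose[1, 6, 4] @ H2
          branch[0] choose=1:
            H0 returns 6
            H1 returns 6
            H2 returns [6]
          branch[1] choose=6:
            H0 returns 16
            H1 returns 16
            H2 returns [16]
          branch[2] choose=4:
            H0 returns 12
            H1 returns 12
            H2 returns [12]
      branch[2] choose=0:
        choose[1, 6, 4] @ H2
          branch[0] choose=1:
            H0 returns 0
            H1 returns 0
            H2 returns [0]
          branch[1] choose=6:
            H0 returns 10
            H1 returns 10
            H2 returns [10]
          branch[2] choose=4:
            H0 returns 6
            H1 returns 6
            H2 returns [6]
  branch[1] choose=5:
    choose[2, 6, 0] @ H2
      branch[0] choose=2:
        choose[1, 6, 4] @ H2
          branch[0] choose=1:
            H0 returns 5
            H1 returns 5
            H2 returns [5]
          branch[1] choose=6:
            H0 returns 30
            H1 returns 30
            H2 returns [30]
          branch[2] choose=4:
            H0 returns 20
            H1 returns 20
            H2 returns [20]
      branch[1] choose=6:
        choose[1, 6, 4] @ H2
          branch[0] choose=1:
            H0 returns 9
            H1 returns 9
            H2 returns [9]
          branch[1] choose=6:
            H0 returns 34
            H1 returns 34
            H2 returns [34]
          branch[2] choose=4:
            H0 returns 24
            H1 returns 24
            H2 returns [24]
      branch[2] choose=0:
        choose[1, 6, 4] @ H2
          branch[0] choose=1:
            H0 returns 3
            H1 returns 3
            H2 returns [3]
          branch[1] choose=6:
            H0 returns 28
            H1 returns 28
            H2 returns [28]
          branch[2] choose=4:
            H0 returns 18
            H1 returns 18
            H2 returns [18]
  branch[2] choose=6:
    choose[2, 6, 0] @ H2
      branch[0] choose=2:
        choose[1, 6, 4] @ H2
          branch[0] choose=1:
            H0 returns 6
            H1 returns 6
            H2 returns [6]
          branch[1] choose=6:
            H0 returns 36
            H1 returns 36
            H2 returns [36]
          branch[2] choose=4:
            H0 returns 24
            H1 returns 24
            H2 returns [24]
      branch[1] choose=6:
        choose[1, 6, 4] @ H2
          branch[0] choose=1:
            H0 returns 10
            H1 returns 10
            H2 returns [10]
          branch[1] choose=6:
            H0 returns 40
            H1 returns 40
            H2 returns [40]
          branch[2] choose=4:
            H0 returns 28
            H1 returns 28
            H2 returns [28]
      branch[2] choose=0:
        choose[1, 6, 4] @ H2
          branch[0] choose=1:
            H0 returns 4
            H1 returns 4
            H2 returns [4]
          branch[1] choose=6:
            H0 returns 34
            H1 returns 34
            H2 returns [34]
          branch[2] choose=4:
            H0 returns 22
            H1 returns 22
            H2 returns [22]
= [2, 12, 8, 6, 16, 12, 0, 10, 6, 5, 30, 20, 9, 34, 24, 3, 28, 18, 6, 36, 24, 10, 40, 28, 4, 34, 22]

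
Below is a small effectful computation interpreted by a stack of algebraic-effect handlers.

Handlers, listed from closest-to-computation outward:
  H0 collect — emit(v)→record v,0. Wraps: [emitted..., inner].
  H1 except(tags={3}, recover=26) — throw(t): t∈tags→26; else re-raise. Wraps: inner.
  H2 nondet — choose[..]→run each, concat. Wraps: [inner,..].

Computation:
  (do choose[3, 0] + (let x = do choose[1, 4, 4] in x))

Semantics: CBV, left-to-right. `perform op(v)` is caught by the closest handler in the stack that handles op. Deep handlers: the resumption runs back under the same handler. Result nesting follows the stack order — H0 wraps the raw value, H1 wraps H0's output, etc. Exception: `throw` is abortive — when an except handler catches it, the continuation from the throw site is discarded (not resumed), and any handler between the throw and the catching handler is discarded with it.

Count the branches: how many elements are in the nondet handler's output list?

Answer: 6

Step-by-step:
choose[3, 0] @ H2
  branch[0] choose=3:
    choose[1, 4, 4] @ H2
      branch[0] choose=1:
        H0 returns [4]
        H1 returns [4]
        H2 returns [[4]]
      branch[1] choose=4:
        H0 returns [7]
        H1 returns [7]
        H2 returns [[7]]
      branch[2] choose=4:
        H0 returns [7]
        H1 returns [7]
        H2 returns [[7]]
  branch[1] choose=0:
    choose[1, 4, 4] @ H2
      branch[0] choose=1:
        H0 returns [1]
        H1 returns [1]
        H2 returns [[1]]
      branch[1] choose=4:
        H0 returns [4]
        H1 returns [4]
        H2 returns [[4]]
      branch[2] choose=4:
        H0 returns [4]
        H1 returns [4]
        H2 returns [[4]]
= [[4], [7], [7], [1], [4], [4]]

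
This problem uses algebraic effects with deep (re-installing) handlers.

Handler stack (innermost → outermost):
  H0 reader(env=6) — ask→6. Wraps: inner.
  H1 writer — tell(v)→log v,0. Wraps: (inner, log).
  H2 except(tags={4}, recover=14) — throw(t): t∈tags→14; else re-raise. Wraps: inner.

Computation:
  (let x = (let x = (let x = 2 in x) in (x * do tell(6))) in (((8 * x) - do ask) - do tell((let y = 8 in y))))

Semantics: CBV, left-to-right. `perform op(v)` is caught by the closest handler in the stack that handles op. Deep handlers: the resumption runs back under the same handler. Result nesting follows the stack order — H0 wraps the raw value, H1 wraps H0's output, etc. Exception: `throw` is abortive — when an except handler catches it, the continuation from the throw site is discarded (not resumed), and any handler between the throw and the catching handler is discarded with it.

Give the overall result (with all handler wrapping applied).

Working:
tell(6) @ H1 ⇒ log+=6
ask @ H0 ⇒ 6
tell(8) @ H1 ⇒ log+=8
H0 returns -6
H1 returns (-6, (6, 8))
H2 returns (-6, (6, 8))
= (-6, (6, 8))

Answer: (-6, (6, 8))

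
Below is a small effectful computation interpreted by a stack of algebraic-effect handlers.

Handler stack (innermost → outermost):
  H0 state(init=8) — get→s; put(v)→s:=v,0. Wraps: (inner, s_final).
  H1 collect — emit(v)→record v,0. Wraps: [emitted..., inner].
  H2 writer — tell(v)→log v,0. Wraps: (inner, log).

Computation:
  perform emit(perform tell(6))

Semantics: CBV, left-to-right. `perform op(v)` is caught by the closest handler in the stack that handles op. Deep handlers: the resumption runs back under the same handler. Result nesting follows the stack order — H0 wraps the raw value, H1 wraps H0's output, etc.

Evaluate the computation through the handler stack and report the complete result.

Step-by-step:
tell(6) @ H2 ⇒ log+=6
emit(0) @ H1 ⇒ out+=0
H0 returns (0, 8)
H1 returns [0, (0, 8)]
H2 returns ([0, (0, 8)], (6))
= ([0, (0, 8)], (6))

Answer: ([0, (0, 8)], (6))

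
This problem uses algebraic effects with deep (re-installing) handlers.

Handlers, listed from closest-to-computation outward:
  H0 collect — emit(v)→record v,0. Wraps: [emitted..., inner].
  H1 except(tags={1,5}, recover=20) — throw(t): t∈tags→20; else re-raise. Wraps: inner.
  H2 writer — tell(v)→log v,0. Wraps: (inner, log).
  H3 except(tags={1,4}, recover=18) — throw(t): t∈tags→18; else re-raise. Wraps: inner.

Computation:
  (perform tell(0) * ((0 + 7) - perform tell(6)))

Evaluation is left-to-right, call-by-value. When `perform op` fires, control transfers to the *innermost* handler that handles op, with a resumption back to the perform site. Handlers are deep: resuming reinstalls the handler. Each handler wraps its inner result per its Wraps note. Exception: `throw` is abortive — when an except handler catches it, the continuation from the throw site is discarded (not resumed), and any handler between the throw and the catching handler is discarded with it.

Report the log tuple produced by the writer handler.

Answer: (0, 6)

Evaluation trace:
tell(0) @ H2 ⇒ log+=0
tell(6) @ H2 ⇒ log+=6
H0 returns [0]
H1 returns [0]
H2 returns ([0], (0, 6))
H3 returns ([0], (0, 6))
= ([0], (0, 6))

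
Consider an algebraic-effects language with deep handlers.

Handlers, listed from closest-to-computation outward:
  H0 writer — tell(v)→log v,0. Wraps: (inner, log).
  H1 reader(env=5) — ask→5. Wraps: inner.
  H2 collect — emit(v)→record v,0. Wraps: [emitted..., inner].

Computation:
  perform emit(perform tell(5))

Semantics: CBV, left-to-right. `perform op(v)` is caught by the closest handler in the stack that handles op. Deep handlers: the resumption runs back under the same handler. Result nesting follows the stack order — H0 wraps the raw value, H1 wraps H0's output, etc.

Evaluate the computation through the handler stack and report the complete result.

Evaluation trace:
tell(5) @ H0 ⇒ log+=5
emit(0) @ H2 ⇒ out+=0
H0 returns (0, (5))
H1 returns (0, (5))
H2 returns [0, (0, (5))]
= [0, (0, (5))]

Answer: [0, (0, (5))]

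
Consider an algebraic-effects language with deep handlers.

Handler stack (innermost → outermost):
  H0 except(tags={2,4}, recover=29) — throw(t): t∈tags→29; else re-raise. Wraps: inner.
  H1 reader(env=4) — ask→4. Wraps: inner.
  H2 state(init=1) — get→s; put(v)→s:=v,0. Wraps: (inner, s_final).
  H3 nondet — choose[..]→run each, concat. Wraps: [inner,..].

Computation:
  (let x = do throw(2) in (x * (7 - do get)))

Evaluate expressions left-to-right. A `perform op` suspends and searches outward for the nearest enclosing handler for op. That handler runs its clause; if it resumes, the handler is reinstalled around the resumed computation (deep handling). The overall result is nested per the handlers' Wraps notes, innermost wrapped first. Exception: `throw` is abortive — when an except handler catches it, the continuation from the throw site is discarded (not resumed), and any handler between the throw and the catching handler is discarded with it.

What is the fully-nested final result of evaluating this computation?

Evaluation trace:
throw(2) @ H0 caught ⇒ 29
H1 returns 29
H2 returns (29, 1)
H3 returns [(29, 1)]
= [(29, 1)]

Answer: [(29, 1)]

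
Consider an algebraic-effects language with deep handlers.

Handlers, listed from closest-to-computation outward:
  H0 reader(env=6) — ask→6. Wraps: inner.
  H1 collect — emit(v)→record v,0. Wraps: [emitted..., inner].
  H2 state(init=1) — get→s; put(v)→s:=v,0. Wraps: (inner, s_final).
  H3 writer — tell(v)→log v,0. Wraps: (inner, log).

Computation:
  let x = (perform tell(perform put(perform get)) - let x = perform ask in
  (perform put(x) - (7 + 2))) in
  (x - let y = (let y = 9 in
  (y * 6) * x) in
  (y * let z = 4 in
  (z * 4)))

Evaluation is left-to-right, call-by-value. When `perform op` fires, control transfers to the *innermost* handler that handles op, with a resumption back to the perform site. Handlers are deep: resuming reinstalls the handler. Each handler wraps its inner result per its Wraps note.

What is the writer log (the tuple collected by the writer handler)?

Answer: (0)

Evaluation trace:
get @ H2 ⇒ 1
put(1) @ H2 ⇒ s:=1
tell(0) @ H3 ⇒ log+=0
ask @ H0 ⇒ 6
put(6) @ H2 ⇒ s:=6
H0 returns -7767
H1 returns [-7767]
H2 returns ([-7767], 6)
H3 returns (([-7767], 6), (0))
= (([-7767], 6), (0))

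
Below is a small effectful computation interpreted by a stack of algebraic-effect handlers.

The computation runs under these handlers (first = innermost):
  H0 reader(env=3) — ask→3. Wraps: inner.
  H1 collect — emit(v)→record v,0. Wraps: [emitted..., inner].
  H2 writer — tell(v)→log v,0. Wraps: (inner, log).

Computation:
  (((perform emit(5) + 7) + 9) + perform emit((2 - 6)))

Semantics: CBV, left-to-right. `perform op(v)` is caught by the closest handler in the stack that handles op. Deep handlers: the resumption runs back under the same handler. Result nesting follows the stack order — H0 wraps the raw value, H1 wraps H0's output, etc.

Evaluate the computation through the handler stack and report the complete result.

Step-by-step:
emit(5) @ H1 ⇒ out+=5
emit(-4) @ H1 ⇒ out+=-4
H0 returns 16
H1 returns [5, -4, 16]
H2 returns ([5, -4, 16], ())
= ([5, -4, 16], ())

Answer: ([5, -4, 16], ())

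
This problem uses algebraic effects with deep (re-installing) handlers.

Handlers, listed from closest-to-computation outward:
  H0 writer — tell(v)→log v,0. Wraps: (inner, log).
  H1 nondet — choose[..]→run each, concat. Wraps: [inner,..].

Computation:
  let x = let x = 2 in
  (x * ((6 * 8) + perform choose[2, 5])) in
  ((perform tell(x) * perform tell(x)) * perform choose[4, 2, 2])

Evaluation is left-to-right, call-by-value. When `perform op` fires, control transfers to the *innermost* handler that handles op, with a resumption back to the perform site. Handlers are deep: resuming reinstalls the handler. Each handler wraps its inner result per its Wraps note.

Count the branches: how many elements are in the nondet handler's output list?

Answer: 6

Working:
choose[2, 5] @ H1
  branch[0] choose=2:
    tell(100) @ H0 ⇒ log+=100
    tell(100) @ H0 ⇒ log+=100
    choose[4, 2, 2] @ H1
      branch[0] choose=4:
        H0 returns (0, (100, 100))
        H1 returns [(0, (100, 100))]
      branch[1] choose=2:
        H0 returns (0, (100, 100))
        H1 returns [(0, (100, 100))]
      branch[2] choose=2:
        H0 returns (0, (100, 100))
        H1 returns [(0, (100, 100))]
  branch[1] choose=5:
    tell(106) @ H0 ⇒ log+=106
    tell(106) @ H0 ⇒ log+=106
    choose[4, 2, 2] @ H1
      branch[0] choose=4:
        H0 returns (0, (106, 106))
        H1 returns [(0, (106, 106))]
      branch[1] choose=2:
        H0 returns (0, (106, 106))
        H1 returns [(0, (106, 106))]
      branch[2] choose=2:
        H0 returns (0, (106, 106))
        H1 returns [(0, (106, 106))]
= [(0, (100, 100)), (0, (100, 100)), (0, (100, 100)), (0, (106, 106)), (0, (106, 106)), (0, (106, 106))]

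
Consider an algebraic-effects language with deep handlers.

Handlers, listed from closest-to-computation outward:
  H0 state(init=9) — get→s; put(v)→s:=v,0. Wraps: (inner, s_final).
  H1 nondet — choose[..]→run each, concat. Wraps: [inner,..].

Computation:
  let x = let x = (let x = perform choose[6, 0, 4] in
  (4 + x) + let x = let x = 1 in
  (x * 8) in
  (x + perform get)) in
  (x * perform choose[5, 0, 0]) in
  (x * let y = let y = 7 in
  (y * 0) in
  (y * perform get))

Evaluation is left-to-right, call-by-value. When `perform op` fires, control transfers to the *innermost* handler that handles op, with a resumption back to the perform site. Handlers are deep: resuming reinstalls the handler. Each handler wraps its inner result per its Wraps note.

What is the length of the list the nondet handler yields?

Answer: 9

Step-by-step:
choose[6, 0, 4] @ H1
  branch[0] choose=6:
    get @ H0 ⇒ 9
    choose[5, 0, 0] @ H1
      branch[0] choose=5:
        get @ H0 ⇒ 9
        H0 returns (0, 9)
        H1 returns [(0, 9)]
      branch[1] choose=0:
        get @ H0 ⇒ 9
        H0 returns (0, 9)
        H1 returns [(0, 9)]
      branch[2] choose=0:
        get @ H0 ⇒ 9
        H0 returns (0, 9)
        H1 returns [(0, 9)]
  branch[1] choose=0:
    get @ H0 ⇒ 9
    choose[5, 0, 0] @ H1
      branch[0] choose=5:
        get @ H0 ⇒ 9
        H0 returns (0, 9)
        H1 returns [(0, 9)]
      branch[1] choose=0:
        get @ H0 ⇒ 9
        H0 returns (0, 9)
        H1 returns [(0, 9)]
      branch[2] choose=0:
        get @ H0 ⇒ 9
        H0 returns (0, 9)
        H1 returns [(0, 9)]
  branch[2] choose=4:
    get @ H0 ⇒ 9
    choose[5, 0, 0] @ H1
      branch[0] choose=5:
        get @ H0 ⇒ 9
        H0 returns (0, 9)
        H1 returns [(0, 9)]
      branch[1] choose=0:
        get @ H0 ⇒ 9
        H0 returns (0, 9)
        H1 returns [(0, 9)]
      branch[2] choose=0:
        get @ H0 ⇒ 9
        H0 returns (0, 9)
        H1 returns [(0, 9)]
= [(0, 9), (0, 9), (0, 9), (0, 9), (0, 9), (0, 9), (0, 9), (0, 9), (0, 9)]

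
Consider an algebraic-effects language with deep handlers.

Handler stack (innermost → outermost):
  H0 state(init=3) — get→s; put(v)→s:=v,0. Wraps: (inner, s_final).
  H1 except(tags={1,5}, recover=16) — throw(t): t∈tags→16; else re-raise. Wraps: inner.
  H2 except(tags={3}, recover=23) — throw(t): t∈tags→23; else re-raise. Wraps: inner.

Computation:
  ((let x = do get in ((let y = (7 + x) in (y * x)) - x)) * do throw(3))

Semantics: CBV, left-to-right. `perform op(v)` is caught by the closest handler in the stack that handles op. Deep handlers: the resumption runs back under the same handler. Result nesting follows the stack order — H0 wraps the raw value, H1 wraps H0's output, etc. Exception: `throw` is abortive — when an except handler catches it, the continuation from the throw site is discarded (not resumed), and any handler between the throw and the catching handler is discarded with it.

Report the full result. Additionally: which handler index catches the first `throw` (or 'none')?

Working:
get @ H0 ⇒ 3
throw(3) @ H1 re-raised
throw(3) @ H2 caught ⇒ 23
= 23

Answer: 23 ; first throw caught by: H2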